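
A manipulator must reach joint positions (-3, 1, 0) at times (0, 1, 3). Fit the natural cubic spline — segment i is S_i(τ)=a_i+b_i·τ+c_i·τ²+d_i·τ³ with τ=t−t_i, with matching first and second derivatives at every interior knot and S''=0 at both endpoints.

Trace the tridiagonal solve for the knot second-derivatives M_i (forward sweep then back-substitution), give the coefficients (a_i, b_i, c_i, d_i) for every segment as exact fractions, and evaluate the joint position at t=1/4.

Δ: Δ0=4, Δ1=-1/2
row 1: diag=6, rhs=-27; c'=1/3, d'=-9/2
back: M1=-9/2
M: M0=0, M1=-9/2, M2=0
seg 0: a=-3, c=M0/2=0, d=(M1−M0)/(6·1)=-3/4, b=Δ0−h0·(2M0+M1)/6=19/4
seg 1: a=1, c=M1/2=-9/4, d=(M2−M1)/(6·2)=3/8, b=Δ1−h1·(2M1+M2)/6=5/2
t_q=1/4 → seg 0, τ=1/4; S=-3+19/4·τ+0·τ²+-3/4·τ³=-467/256

  seg 0: a=-3 b=19/4 c=0 d=-3/4
  seg 1: a=1 b=5/2 c=-9/4 d=3/8
S(1/4) = -467/256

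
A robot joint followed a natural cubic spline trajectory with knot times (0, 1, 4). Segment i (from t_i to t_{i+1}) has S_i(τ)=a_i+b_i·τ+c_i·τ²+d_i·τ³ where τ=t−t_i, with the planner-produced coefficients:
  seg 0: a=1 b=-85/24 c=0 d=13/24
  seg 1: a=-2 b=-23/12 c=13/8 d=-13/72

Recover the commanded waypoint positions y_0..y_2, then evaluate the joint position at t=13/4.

y_0 = S_0(0) = a_0 = 1
y_1 = S_1(0) = a_1 = -2
y_2 = S_1(3) = 2
t_q=13/4 is in segment 1 (τ=9/4); S_1(τ)=-73/512

y_0=1 y_1=-2 y_2=2
S(13/4) = -73/512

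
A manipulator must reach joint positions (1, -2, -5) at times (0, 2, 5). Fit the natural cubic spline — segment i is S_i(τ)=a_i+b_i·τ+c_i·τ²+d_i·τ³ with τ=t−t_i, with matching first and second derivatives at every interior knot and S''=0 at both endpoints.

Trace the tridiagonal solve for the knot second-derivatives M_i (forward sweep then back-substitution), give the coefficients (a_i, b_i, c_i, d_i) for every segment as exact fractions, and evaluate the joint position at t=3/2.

Δ: Δ0=-3/2, Δ1=-1
row 1: diag=10, rhs=3; c'=3/10, d'=3/10
back: M1=3/10
M: M0=0, M1=3/10, M2=0
seg 0: a=1, c=M0/2=0, d=(M1−M0)/(6·2)=1/40, b=Δ0−h0·(2M0+M1)/6=-8/5
seg 1: a=-2, c=M1/2=3/20, d=(M2−M1)/(6·3)=-1/60, b=Δ1−h1·(2M1+M2)/6=-13/10
t_q=3/2 → seg 0, τ=3/2; S=1+-8/5·τ+0·τ²+1/40·τ³=-421/320

  seg 0: a=1 b=-8/5 c=0 d=1/40
  seg 1: a=-2 b=-13/10 c=3/20 d=-1/60
S(3/2) = -421/320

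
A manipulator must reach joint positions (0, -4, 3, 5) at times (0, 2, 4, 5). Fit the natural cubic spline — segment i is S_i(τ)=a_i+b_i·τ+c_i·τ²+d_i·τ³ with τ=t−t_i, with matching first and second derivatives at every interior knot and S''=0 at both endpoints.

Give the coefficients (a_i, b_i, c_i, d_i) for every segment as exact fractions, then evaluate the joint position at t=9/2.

Δ: Δ0=-2, Δ1=7/2, Δ2=2
row 1: diag=8, rhs=33; c'=1/4, d'=33/8
row 2: denom=6−2·1/4=11/2; d'=(-9−2·33/8)/(11/2)=-69/22
back: M2=-69/22
back: M1=33/8−1/4·-69/22=54/11
M: M0=0, M1=54/11, M2=-69/22, M3=0
seg 0: a=0, c=M0/2=0, d=(M1−M0)/(6·2)=9/22, b=Δ0−h0·(2M0+M1)/6=-40/11
seg 1: a=-4, c=M1/2=27/11, d=(M2−M1)/(6·2)=-59/88, b=Δ1−h1·(2M1+M2)/6=14/11
seg 2: a=3, c=M2/2=-69/44, d=(M3−M2)/(6·1)=23/44, b=Δ2−h2·(2M2+M3)/6=67/22
t_q=9/2 → seg 2, τ=1/2; S=3+67/22·τ+-69/44·τ²+23/44·τ³=1477/352

  seg 0: a=0 b=-40/11 c=0 d=9/22
  seg 1: a=-4 b=14/11 c=27/11 d=-59/88
  seg 2: a=3 b=67/22 c=-69/44 d=23/44
S(9/2) = 1477/352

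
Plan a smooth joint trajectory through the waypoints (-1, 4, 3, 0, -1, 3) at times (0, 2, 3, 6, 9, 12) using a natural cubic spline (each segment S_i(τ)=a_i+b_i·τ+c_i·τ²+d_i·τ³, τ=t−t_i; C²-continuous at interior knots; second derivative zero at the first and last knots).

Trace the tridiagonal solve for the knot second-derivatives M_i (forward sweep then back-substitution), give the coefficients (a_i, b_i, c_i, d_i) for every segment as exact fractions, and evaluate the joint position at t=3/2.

Δ: Δ0=5/2, Δ1=-1, Δ2=-1, Δ3=-1/3, Δ4=4/3
row 1: diag=6, rhs=-21; c'=1/6, d'=-7/2
row 2: denom=8−1·1/6=47/6; d'=(0−1·-7/2)/(47/6)=21/47
row 3: denom=12−3·18/47=510/47; d'=(4−3·21/47)/(510/47)=25/102
row 4: denom=12−3·47/170=1899/170; d'=(10−3·25/102)/(1899/170)=175/211
back: M4=175/211
back: M3=25/102−47/170·175/211=10/633
back: M2=21/47−18/47·10/633=93/211
back: M1=-7/2−1/6·93/211=-754/211
M: M0=0, M1=-754/211, M2=93/211, M3=10/633, M4=175/211, M5=0
seg 0: a=-1, c=M0/2=0, d=(M1−M0)/(6·2)=-377/1266, b=Δ0−h0·(2M0+M1)/6=4673/1266
seg 1: a=4, c=M1/2=-377/211, d=(M2−M1)/(6·1)=847/1266, b=Δ1−h1·(2M1+M2)/6=149/1266
seg 2: a=3, c=M2/2=93/422, d=(M3−M2)/(6·3)=-269/11394, b=Δ2−h2·(2M2+M3)/6=-917/633
seg 3: a=0, c=M3/2=5/633, d=(M4−M3)/(6·3)=515/11394, b=Δ3−h3·(2M3+M4)/6=-967/1266
seg 4: a=-1, c=M4/2=175/422, d=(M5−M4)/(6·3)=-175/3798, b=Δ4−h4·(2M4+M5)/6=319/633
t_q=3/2 → seg 0, τ=3/2; S=-1+4673/1266·τ+0·τ²+-377/1266·τ³=11923/3376

  seg 0: a=-1 b=4673/1266 c=0 d=-377/1266
  seg 1: a=4 b=149/1266 c=-377/211 d=847/1266
  seg 2: a=3 b=-917/633 c=93/422 d=-269/11394
  seg 3: a=0 b=-967/1266 c=5/633 d=515/11394
  seg 4: a=-1 b=319/633 c=175/422 d=-175/3798
S(3/2) = 11923/3376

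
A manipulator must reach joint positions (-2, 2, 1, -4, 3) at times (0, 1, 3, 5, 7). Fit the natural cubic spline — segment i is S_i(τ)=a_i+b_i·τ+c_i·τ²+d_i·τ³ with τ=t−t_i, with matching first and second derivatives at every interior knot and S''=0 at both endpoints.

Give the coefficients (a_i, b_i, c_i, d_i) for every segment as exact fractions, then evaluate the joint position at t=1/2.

  seg 0: a=-2 b=763/164 c=0 d=-107/164
  seg 1: a=2 b=221/82 c=-321/164 d=59/328
  seg 2: a=1 b=-122/41 c=-36/41 d=183/328
  seg 3: a=-4 b=17/82 c=405/164 d=-135/328
S(1/2) = 321/1312

Δ: Δ0=4, Δ1=-1/2, Δ2=-5/2, Δ3=7/2
row 1: diag=6, rhs=-27; c'=1/3, d'=-9/2
row 2: denom=8−2·1/3=22/3; d'=(-12−2·-9/2)/(22/3)=-9/22
row 3: denom=8−2·3/11=82/11; d'=(36−2·-9/22)/(82/11)=405/82
back: M3=405/82
back: M2=-9/22−3/11·405/82=-72/41
back: M1=-9/2−1/3·-72/41=-321/82
M: M0=0, M1=-321/82, M2=-72/41, M3=405/82, M4=0
seg 0: a=-2, c=M0/2=0, d=(M1−M0)/(6·1)=-107/164, b=Δ0−h0·(2M0+M1)/6=763/164
seg 1: a=2, c=M1/2=-321/164, d=(M2−M1)/(6·2)=59/328, b=Δ1−h1·(2M1+M2)/6=221/82
seg 2: a=1, c=M2/2=-36/41, d=(M3−M2)/(6·2)=183/328, b=Δ2−h2·(2M2+M3)/6=-122/41
seg 3: a=-4, c=M3/2=405/164, d=(M4−M3)/(6·2)=-135/328, b=Δ3−h3·(2M3+M4)/6=17/82
t_q=1/2 → seg 0, τ=1/2; S=-2+763/164·τ+0·τ²+-107/164·τ³=321/1312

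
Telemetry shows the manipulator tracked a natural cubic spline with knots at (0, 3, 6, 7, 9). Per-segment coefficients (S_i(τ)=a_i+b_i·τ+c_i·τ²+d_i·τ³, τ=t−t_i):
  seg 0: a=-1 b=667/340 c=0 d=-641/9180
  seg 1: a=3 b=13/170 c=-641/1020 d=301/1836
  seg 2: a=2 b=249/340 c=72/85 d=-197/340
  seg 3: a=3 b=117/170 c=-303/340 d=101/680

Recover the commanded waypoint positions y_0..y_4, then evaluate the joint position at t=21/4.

y_0=-1 y_1=3 y_2=2 y_3=3 y_4=2
S(21/4) = 40431/21760

y_0 = S_0(0) = a_0 = -1
y_1 = S_1(0) = a_1 = 3
y_2 = S_2(0) = a_2 = 2
y_3 = S_3(0) = a_3 = 3
y_4 = S_3(2) = 2
t_q=21/4 is in segment 1 (τ=9/4); S_1(τ)=40431/21760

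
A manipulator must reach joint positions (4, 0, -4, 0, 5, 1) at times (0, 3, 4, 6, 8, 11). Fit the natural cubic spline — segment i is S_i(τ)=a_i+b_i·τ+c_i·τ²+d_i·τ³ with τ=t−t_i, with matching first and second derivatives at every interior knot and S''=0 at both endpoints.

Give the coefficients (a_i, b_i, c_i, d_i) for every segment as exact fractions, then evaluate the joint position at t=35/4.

  seg 0: a=4 b=71/813 c=0 d=-385/2439
  seg 1: a=0 b=-3394/813 c=-385/271 d=1297/813
  seg 2: a=-4 b=-1813/813 c=912/271 d=-2033/3252
  seg 3: a=0 b=3032/813 c=-209/542 d=-745/6504
  seg 4: a=5 b=1321/1626 c=-1163/1084 d=1163/9756
S(35/4) = 350773/69376

Δ: Δ0=-4/3, Δ1=-4, Δ2=2, Δ3=5/2, Δ4=-4/3
row 1: diag=8, rhs=-16; c'=1/8, d'=-2
row 2: denom=6−1·1/8=47/8; d'=(36−1·-2)/(47/8)=304/47
row 3: denom=8−2·16/47=344/47; d'=(3−2·304/47)/(344/47)=-467/344
row 4: denom=10−2·47/172=813/86; d'=(-23−2·-467/344)/(813/86)=-1163/542
back: M4=-1163/542
back: M3=-467/344−47/172·-1163/542=-209/271
back: M2=304/47−16/47·-209/271=1824/271
back: M1=-2−1/8·1824/271=-770/271
M: M0=0, M1=-770/271, M2=1824/271, M3=-209/271, M4=-1163/542, M5=0
seg 0: a=4, c=M0/2=0, d=(M1−M0)/(6·3)=-385/2439, b=Δ0−h0·(2M0+M1)/6=71/813
seg 1: a=0, c=M1/2=-385/271, d=(M2−M1)/(6·1)=1297/813, b=Δ1−h1·(2M1+M2)/6=-3394/813
seg 2: a=-4, c=M2/2=912/271, d=(M3−M2)/(6·2)=-2033/3252, b=Δ2−h2·(2M2+M3)/6=-1813/813
seg 3: a=0, c=M3/2=-209/542, d=(M4−M3)/(6·2)=-745/6504, b=Δ3−h3·(2M3+M4)/6=3032/813
seg 4: a=5, c=M4/2=-1163/1084, d=(M5−M4)/(6·3)=1163/9756, b=Δ4−h4·(2M4+M5)/6=1321/1626
t_q=35/4 → seg 4, τ=3/4; S=5+1321/1626·τ+-1163/1084·τ²+1163/9756·τ³=350773/69376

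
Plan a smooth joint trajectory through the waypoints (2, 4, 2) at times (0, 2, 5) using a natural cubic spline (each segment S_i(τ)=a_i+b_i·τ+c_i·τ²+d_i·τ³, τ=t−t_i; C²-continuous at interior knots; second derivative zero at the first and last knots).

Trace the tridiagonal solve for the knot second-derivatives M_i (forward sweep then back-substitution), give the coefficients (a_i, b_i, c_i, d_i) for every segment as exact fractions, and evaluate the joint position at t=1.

Δ: Δ0=1, Δ1=-2/3
row 1: diag=10, rhs=-10; c'=3/10, d'=-1
back: M1=-1
M: M0=0, M1=-1, M2=0
seg 0: a=2, c=M0/2=0, d=(M1−M0)/(6·2)=-1/12, b=Δ0−h0·(2M0+M1)/6=4/3
seg 1: a=4, c=M1/2=-1/2, d=(M2−M1)/(6·3)=1/18, b=Δ1−h1·(2M1+M2)/6=1/3
t_q=1 → seg 0, τ=1; S=2+4/3·τ+0·τ²+-1/12·τ³=13/4

  seg 0: a=2 b=4/3 c=0 d=-1/12
  seg 1: a=4 b=1/3 c=-1/2 d=1/18
S(1) = 13/4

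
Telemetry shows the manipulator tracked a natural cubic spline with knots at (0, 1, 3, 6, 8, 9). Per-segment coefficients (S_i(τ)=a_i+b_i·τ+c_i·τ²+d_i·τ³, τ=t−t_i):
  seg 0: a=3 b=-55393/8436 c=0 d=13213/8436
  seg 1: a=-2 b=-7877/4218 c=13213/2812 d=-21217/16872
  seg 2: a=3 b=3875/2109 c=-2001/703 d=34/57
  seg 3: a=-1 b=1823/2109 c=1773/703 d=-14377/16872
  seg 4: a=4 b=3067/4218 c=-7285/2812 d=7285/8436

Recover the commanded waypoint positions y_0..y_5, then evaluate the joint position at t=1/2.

y_0=3 y_1=-2 y_2=3 y_3=-1 y_4=4 y_5=3
S(1/2) = -1965/22496

y_0 = S_0(0) = a_0 = 3
y_1 = S_1(0) = a_1 = -2
y_2 = S_2(0) = a_2 = 3
y_3 = S_3(0) = a_3 = -1
y_4 = S_4(0) = a_4 = 4
y_5 = S_4(1) = 3
t_q=1/2 is in segment 0 (τ=1/2); S_0(τ)=-1965/22496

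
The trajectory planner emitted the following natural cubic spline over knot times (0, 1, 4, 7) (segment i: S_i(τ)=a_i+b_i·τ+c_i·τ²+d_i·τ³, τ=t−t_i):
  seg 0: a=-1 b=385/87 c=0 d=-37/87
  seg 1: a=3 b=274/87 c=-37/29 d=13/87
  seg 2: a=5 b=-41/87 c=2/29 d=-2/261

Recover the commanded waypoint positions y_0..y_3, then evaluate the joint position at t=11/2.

y_0=-1 y_1=3 y_2=5 y_3=4
S(11/2) = 513/116

y_0 = S_0(0) = a_0 = -1
y_1 = S_1(0) = a_1 = 3
y_2 = S_2(0) = a_2 = 5
y_3 = S_2(3) = 4
t_q=11/2 is in segment 2 (τ=3/2); S_2(τ)=513/116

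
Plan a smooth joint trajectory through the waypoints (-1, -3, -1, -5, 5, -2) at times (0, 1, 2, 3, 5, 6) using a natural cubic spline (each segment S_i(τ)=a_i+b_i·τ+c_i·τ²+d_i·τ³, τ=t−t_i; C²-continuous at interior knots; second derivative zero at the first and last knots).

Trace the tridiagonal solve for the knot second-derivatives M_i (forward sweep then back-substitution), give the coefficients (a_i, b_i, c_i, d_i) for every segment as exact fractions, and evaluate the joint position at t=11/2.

  seg 0: a=-1 b=-835/228 c=0 d=379/228
  seg 1: a=-3 b=151/114 c=379/76 d=-983/228
  seg 2: a=-1 b=-373/228 c=-151/19 d=67/12
  seg 3: a=-5 b=-89/114 c=669/76 d=-337/114
  seg 4: a=5 b=-119/114 c=-679/76 d=679/228
S(11/2) = 1591/608

Δ: Δ0=-2, Δ1=2, Δ2=-4, Δ3=5, Δ4=-7
row 1: diag=4, rhs=24; c'=1/4, d'=6
row 2: denom=4−1·1/4=15/4; d'=(-36−1·6)/(15/4)=-56/5
row 3: denom=6−1·4/15=86/15; d'=(54−1·-56/5)/(86/15)=489/43
row 4: denom=6−2·15/43=228/43; d'=(-72−2·489/43)/(228/43)=-679/38
back: M4=-679/38
back: M3=489/43−15/43·-679/38=669/38
back: M2=-56/5−4/15·669/38=-302/19
back: M1=6−1/4·-302/19=379/38
M: M0=0, M1=379/38, M2=-302/19, M3=669/38, M4=-679/38, M5=0
seg 0: a=-1, c=M0/2=0, d=(M1−M0)/(6·1)=379/228, b=Δ0−h0·(2M0+M1)/6=-835/228
seg 1: a=-3, c=M1/2=379/76, d=(M2−M1)/(6·1)=-983/228, b=Δ1−h1·(2M1+M2)/6=151/114
seg 2: a=-1, c=M2/2=-151/19, d=(M3−M2)/(6·1)=67/12, b=Δ2−h2·(2M2+M3)/6=-373/228
seg 3: a=-5, c=M3/2=669/76, d=(M4−M3)/(6·2)=-337/114, b=Δ3−h3·(2M3+M4)/6=-89/114
seg 4: a=5, c=M4/2=-679/76, d=(M5−M4)/(6·1)=679/228, b=Δ4−h4·(2M4+M5)/6=-119/114
t_q=11/2 → seg 4, τ=1/2; S=5+-119/114·τ+-679/76·τ²+679/228·τ³=1591/608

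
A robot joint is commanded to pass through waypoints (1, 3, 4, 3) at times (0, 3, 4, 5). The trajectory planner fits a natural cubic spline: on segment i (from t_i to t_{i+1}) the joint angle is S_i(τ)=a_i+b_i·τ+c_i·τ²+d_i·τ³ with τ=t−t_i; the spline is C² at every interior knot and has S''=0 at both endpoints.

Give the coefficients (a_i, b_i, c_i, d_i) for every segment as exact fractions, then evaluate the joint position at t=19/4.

  seg 0: a=1 b=32/93 c=0 d=10/279
  seg 1: a=3 b=122/93 c=10/31 d=-59/93
  seg 2: a=4 b=5/93 c=-49/31 d=49/93
S(19/4) = 6693/1984

Δ: Δ0=2/3, Δ1=1, Δ2=-1
row 1: diag=8, rhs=2; c'=1/8, d'=1/4
row 2: denom=4−1·1/8=31/8; d'=(-12−1·1/4)/(31/8)=-98/31
back: M2=-98/31
back: M1=1/4−1/8·-98/31=20/31
M: M0=0, M1=20/31, M2=-98/31, M3=0
seg 0: a=1, c=M0/2=0, d=(M1−M0)/(6·3)=10/279, b=Δ0−h0·(2M0+M1)/6=32/93
seg 1: a=3, c=M1/2=10/31, d=(M2−M1)/(6·1)=-59/93, b=Δ1−h1·(2M1+M2)/6=122/93
seg 2: a=4, c=M2/2=-49/31, d=(M3−M2)/(6·1)=49/93, b=Δ2−h2·(2M2+M3)/6=5/93
t_q=19/4 → seg 2, τ=3/4; S=4+5/93·τ+-49/31·τ²+49/93·τ³=6693/1984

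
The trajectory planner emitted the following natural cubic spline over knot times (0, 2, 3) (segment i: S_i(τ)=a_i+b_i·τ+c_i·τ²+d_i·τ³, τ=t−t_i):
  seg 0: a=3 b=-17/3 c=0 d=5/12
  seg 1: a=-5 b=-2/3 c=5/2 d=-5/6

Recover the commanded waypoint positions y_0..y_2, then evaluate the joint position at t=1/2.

y_0 = S_0(0) = a_0 = 3
y_1 = S_1(0) = a_1 = -5
y_2 = S_1(1) = -4
t_q=1/2 is in segment 0 (τ=1/2); S_0(τ)=7/32

y_0=3 y_1=-5 y_2=-4
S(1/2) = 7/32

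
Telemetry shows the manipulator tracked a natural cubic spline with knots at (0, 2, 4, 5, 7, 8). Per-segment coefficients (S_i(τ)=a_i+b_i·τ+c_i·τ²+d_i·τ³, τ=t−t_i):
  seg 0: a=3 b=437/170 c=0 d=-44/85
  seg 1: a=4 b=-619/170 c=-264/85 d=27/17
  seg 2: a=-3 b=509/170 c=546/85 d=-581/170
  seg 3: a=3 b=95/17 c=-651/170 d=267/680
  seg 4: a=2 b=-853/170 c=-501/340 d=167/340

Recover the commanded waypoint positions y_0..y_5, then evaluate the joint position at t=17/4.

y_0=3 y_1=4 y_2=-3 y_3=3 y_4=2 y_5=-4
S(17/4) = -20709/10880

y_0 = S_0(0) = a_0 = 3
y_1 = S_1(0) = a_1 = 4
y_2 = S_2(0) = a_2 = -3
y_3 = S_3(0) = a_3 = 3
y_4 = S_4(0) = a_4 = 2
y_5 = S_4(1) = -4
t_q=17/4 is in segment 2 (τ=1/4); S_2(τ)=-20709/10880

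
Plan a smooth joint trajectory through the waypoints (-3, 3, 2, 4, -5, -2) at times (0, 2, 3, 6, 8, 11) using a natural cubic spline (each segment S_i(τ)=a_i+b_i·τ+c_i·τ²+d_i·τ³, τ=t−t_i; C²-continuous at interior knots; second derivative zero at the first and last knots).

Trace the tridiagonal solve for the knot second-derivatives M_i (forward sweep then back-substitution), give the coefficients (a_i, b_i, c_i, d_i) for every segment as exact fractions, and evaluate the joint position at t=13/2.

Δ: Δ0=3, Δ1=-1, Δ2=2/3, Δ3=-9/2, Δ4=1
row 1: diag=6, rhs=-24; c'=1/6, d'=-4
row 2: denom=8−1·1/6=47/6; d'=(10−1·-4)/(47/6)=84/47
row 3: denom=10−3·18/47=416/47; d'=(-31−3·84/47)/(416/47)=-1709/416
row 4: denom=10−2·47/208=993/104; d'=(33−2·-1709/416)/(993/104)=8573/1986
back: M4=8573/1986
back: M3=-1709/416−47/208·8573/1986=-5048/993
back: M2=84/47−18/47·-5048/993=1236/331
back: M1=-4−1/6·1236/331=-1530/331
M: M0=0, M1=-1530/331, M2=1236/331, M3=-5048/993, M4=8573/1986, M5=0
seg 0: a=-3, c=M0/2=0, d=(M1−M0)/(6·2)=-255/662, b=Δ0−h0·(2M0+M1)/6=1503/331
seg 1: a=3, c=M1/2=-765/331, d=(M2−M1)/(6·1)=461/331, b=Δ1−h1·(2M1+M2)/6=-27/331
seg 2: a=2, c=M2/2=618/331, d=(M3−M2)/(6·3)=-4378/8937, b=Δ2−h2·(2M2+M3)/6=-174/331
seg 3: a=4, c=M3/2=-2524/993, d=(M4−M3)/(6·2)=6223/7944, b=Δ3−h3·(2M3+M4)/6=-844/331
seg 4: a=-5, c=M4/2=8573/3972, d=(M5−M4)/(6·3)=-8573/35748, b=Δ4−h4·(2M4+M5)/6=-6587/1986
t_q=13/2 → seg 3, τ=1/2; S=4+-844/331·τ+-2524/993·τ²+6223/7944·τ³=46341/21184

  seg 0: a=-3 b=1503/331 c=0 d=-255/662
  seg 1: a=3 b=-27/331 c=-765/331 d=461/331
  seg 2: a=2 b=-174/331 c=618/331 d=-4378/8937
  seg 3: a=4 b=-844/331 c=-2524/993 d=6223/7944
  seg 4: a=-5 b=-6587/1986 c=8573/3972 d=-8573/35748
S(13/2) = 46341/21184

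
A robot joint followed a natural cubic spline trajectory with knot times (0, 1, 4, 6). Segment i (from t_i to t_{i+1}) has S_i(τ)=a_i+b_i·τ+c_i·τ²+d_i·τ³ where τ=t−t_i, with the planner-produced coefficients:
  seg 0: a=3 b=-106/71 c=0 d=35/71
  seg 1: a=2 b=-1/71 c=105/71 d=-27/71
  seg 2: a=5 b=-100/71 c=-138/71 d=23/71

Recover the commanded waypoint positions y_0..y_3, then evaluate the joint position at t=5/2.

y_0 = S_0(0) = a_0 = 3
y_1 = S_1(0) = a_1 = 2
y_2 = S_2(0) = a_2 = 5
y_3 = S_2(2) = -3
t_q=5/2 is in segment 1 (τ=3/2); S_1(τ)=2285/568

y_0=3 y_1=2 y_2=5 y_3=-3
S(5/2) = 2285/568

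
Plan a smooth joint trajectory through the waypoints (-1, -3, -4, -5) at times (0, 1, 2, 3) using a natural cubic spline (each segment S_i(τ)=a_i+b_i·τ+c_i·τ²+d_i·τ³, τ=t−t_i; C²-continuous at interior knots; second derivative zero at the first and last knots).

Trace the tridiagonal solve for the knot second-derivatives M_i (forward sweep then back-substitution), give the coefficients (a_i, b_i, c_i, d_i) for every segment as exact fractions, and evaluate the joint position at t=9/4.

  seg 0: a=-1 b=-34/15 c=0 d=4/15
  seg 1: a=-3 b=-22/15 c=4/5 d=-1/3
  seg 2: a=-4 b=-13/15 c=-1/5 d=1/15
S(9/4) = -1353/320

Δ: Δ0=-2, Δ1=-1, Δ2=-1
row 1: diag=4, rhs=6; c'=1/4, d'=3/2
row 2: denom=4−1·1/4=15/4; d'=(0−1·3/2)/(15/4)=-2/5
back: M2=-2/5
back: M1=3/2−1/4·-2/5=8/5
M: M0=0, M1=8/5, M2=-2/5, M3=0
seg 0: a=-1, c=M0/2=0, d=(M1−M0)/(6·1)=4/15, b=Δ0−h0·(2M0+M1)/6=-34/15
seg 1: a=-3, c=M1/2=4/5, d=(M2−M1)/(6·1)=-1/3, b=Δ1−h1·(2M1+M2)/6=-22/15
seg 2: a=-4, c=M2/2=-1/5, d=(M3−M2)/(6·1)=1/15, b=Δ2−h2·(2M2+M3)/6=-13/15
t_q=9/4 → seg 2, τ=1/4; S=-4+-13/15·τ+-1/5·τ²+1/15·τ³=-1353/320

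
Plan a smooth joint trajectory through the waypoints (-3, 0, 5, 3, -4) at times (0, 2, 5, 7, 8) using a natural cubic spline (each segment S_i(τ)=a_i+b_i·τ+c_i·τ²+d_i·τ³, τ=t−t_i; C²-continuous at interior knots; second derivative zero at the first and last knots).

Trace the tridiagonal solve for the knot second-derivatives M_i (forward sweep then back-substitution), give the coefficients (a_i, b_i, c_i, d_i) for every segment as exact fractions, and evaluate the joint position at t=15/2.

  seg 0: a=-3 b=2149/1518 c=0 d=16/759
  seg 1: a=0 b=2533/1518 c=32/253 d=-193/4554
  seg 2: a=5 b=974/759 c=-129/506 d=-673/1518
  seg 3: a=3 b=-3838/759 c=-1475/506 d=1475/1518
S(15/2) = -549/4048

Δ: Δ0=3/2, Δ1=5/3, Δ2=-1, Δ3=-7
row 1: diag=10, rhs=1; c'=3/10, d'=1/10
row 2: denom=10−3·3/10=91/10; d'=(-16−3·1/10)/(91/10)=-163/91
row 3: denom=6−2·20/91=506/91; d'=(-36−2·-163/91)/(506/91)=-1475/253
back: M3=-1475/253
back: M2=-163/91−20/91·-1475/253=-129/253
back: M1=1/10−3/10·-129/253=64/253
M: M0=0, M1=64/253, M2=-129/253, M3=-1475/253, M4=0
seg 0: a=-3, c=M0/2=0, d=(M1−M0)/(6·2)=16/759, b=Δ0−h0·(2M0+M1)/6=2149/1518
seg 1: a=0, c=M1/2=32/253, d=(M2−M1)/(6·3)=-193/4554, b=Δ1−h1·(2M1+M2)/6=2533/1518
seg 2: a=5, c=M2/2=-129/506, d=(M3−M2)/(6·2)=-673/1518, b=Δ2−h2·(2M2+M3)/6=974/759
seg 3: a=3, c=M3/2=-1475/506, d=(M4−M3)/(6·1)=1475/1518, b=Δ3−h3·(2M3+M4)/6=-3838/759
t_q=15/2 → seg 3, τ=1/2; S=3+-3838/759·τ+-1475/506·τ²+1475/1518·τ³=-549/4048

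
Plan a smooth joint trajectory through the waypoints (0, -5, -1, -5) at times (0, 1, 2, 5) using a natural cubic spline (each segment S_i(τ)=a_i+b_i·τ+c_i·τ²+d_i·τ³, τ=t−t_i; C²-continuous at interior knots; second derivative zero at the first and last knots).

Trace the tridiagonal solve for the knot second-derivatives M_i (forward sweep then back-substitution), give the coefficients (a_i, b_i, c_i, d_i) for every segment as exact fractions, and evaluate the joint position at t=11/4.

Δ: Δ0=-5, Δ1=4, Δ2=-4/3
row 1: diag=4, rhs=54; c'=1/4, d'=27/2
row 2: denom=8−1·1/4=31/4; d'=(-32−1·27/2)/(31/4)=-182/31
back: M2=-182/31
back: M1=27/2−1/4·-182/31=464/31
M: M0=0, M1=464/31, M2=-182/31, M3=0
seg 0: a=0, c=M0/2=0, d=(M1−M0)/(6·1)=232/93, b=Δ0−h0·(2M0+M1)/6=-697/93
seg 1: a=-5, c=M1/2=232/31, d=(M2−M1)/(6·1)=-323/93, b=Δ1−h1·(2M1+M2)/6=-1/93
seg 2: a=-1, c=M2/2=-91/31, d=(M3−M2)/(6·3)=91/279, b=Δ2−h2·(2M2+M3)/6=422/93
t_q=11/4 → seg 2, τ=3/4; S=-1+422/93·τ+-91/31·τ²+91/279·τ³=1765/1984

  seg 0: a=0 b=-697/93 c=0 d=232/93
  seg 1: a=-5 b=-1/93 c=232/31 d=-323/93
  seg 2: a=-1 b=422/93 c=-91/31 d=91/279
S(11/4) = 1765/1984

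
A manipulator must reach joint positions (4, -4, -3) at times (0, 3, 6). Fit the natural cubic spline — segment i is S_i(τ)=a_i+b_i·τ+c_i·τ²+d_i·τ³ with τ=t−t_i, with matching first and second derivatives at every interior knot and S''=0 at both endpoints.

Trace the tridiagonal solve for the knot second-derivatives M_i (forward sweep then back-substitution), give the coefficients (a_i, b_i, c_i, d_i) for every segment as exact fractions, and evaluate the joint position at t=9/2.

  seg 0: a=4 b=-41/12 c=0 d=1/12
  seg 1: a=-4 b=-7/6 c=3/4 d=-1/12
S(9/2) = -139/32

Δ: Δ0=-8/3, Δ1=1/3
row 1: diag=12, rhs=18; c'=1/4, d'=3/2
back: M1=3/2
M: M0=0, M1=3/2, M2=0
seg 0: a=4, c=M0/2=0, d=(M1−M0)/(6·3)=1/12, b=Δ0−h0·(2M0+M1)/6=-41/12
seg 1: a=-4, c=M1/2=3/4, d=(M2−M1)/(6·3)=-1/12, b=Δ1−h1·(2M1+M2)/6=-7/6
t_q=9/2 → seg 1, τ=3/2; S=-4+-7/6·τ+3/4·τ²+-1/12·τ³=-139/32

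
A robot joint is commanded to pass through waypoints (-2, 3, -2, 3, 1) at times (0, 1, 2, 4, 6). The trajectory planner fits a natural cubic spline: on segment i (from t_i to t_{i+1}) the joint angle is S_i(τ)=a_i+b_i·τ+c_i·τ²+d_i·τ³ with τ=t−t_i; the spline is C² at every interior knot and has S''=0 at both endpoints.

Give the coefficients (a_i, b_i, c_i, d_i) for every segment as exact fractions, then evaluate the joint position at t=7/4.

  seg 0: a=-2 b=449/56 c=0 d=-169/56
  seg 1: a=3 b=-29/28 c=-507/56 d=285/56
  seg 2: a=-2 b=-31/8 c=87/14 d=-339/224
  seg 3: a=3 b=79/28 c=-321/112 d=107/224
S(7/4) = -2589/3584

Δ: Δ0=5, Δ1=-5, Δ2=5/2, Δ3=-1
row 1: diag=4, rhs=-60; c'=1/4, d'=-15
row 2: denom=6−1·1/4=23/4; d'=(45−1·-15)/(23/4)=240/23
row 3: denom=8−2·8/23=168/23; d'=(-21−2·240/23)/(168/23)=-321/56
back: M3=-321/56
back: M2=240/23−8/23·-321/56=87/7
back: M1=-15−1/4·87/7=-507/28
M: M0=0, M1=-507/28, M2=87/7, M3=-321/56, M4=0
seg 0: a=-2, c=M0/2=0, d=(M1−M0)/(6·1)=-169/56, b=Δ0−h0·(2M0+M1)/6=449/56
seg 1: a=3, c=M1/2=-507/56, d=(M2−M1)/(6·1)=285/56, b=Δ1−h1·(2M1+M2)/6=-29/28
seg 2: a=-2, c=M2/2=87/14, d=(M3−M2)/(6·2)=-339/224, b=Δ2−h2·(2M2+M3)/6=-31/8
seg 3: a=3, c=M3/2=-321/112, d=(M4−M3)/(6·2)=107/224, b=Δ3−h3·(2M3+M4)/6=79/28
t_q=7/4 → seg 1, τ=3/4; S=3+-29/28·τ+-507/56·τ²+285/56·τ³=-2589/3584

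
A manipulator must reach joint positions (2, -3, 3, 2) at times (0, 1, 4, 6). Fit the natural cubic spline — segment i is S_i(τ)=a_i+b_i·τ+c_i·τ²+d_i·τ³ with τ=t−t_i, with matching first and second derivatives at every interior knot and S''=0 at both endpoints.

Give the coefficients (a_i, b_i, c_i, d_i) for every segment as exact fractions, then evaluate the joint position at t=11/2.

  seg 0: a=2 b=-865/142 c=0 d=155/142
  seg 1: a=-3 b=-200/71 c=465/142 d=-79/142
  seg 2: a=3 b=257/142 c=-123/71 d=41/142
S(11/2) = 3171/1136

Δ: Δ0=-5, Δ1=2, Δ2=-1/2
row 1: diag=8, rhs=42; c'=3/8, d'=21/4
row 2: denom=10−3·3/8=71/8; d'=(-15−3·21/4)/(71/8)=-246/71
back: M2=-246/71
back: M1=21/4−3/8·-246/71=465/71
M: M0=0, M1=465/71, M2=-246/71, M3=0
seg 0: a=2, c=M0/2=0, d=(M1−M0)/(6·1)=155/142, b=Δ0−h0·(2M0+M1)/6=-865/142
seg 1: a=-3, c=M1/2=465/142, d=(M2−M1)/(6·3)=-79/142, b=Δ1−h1·(2M1+M2)/6=-200/71
seg 2: a=3, c=M2/2=-123/71, d=(M3−M2)/(6·2)=41/142, b=Δ2−h2·(2M2+M3)/6=257/142
t_q=11/2 → seg 2, τ=3/2; S=3+257/142·τ+-123/71·τ²+41/142·τ³=3171/1136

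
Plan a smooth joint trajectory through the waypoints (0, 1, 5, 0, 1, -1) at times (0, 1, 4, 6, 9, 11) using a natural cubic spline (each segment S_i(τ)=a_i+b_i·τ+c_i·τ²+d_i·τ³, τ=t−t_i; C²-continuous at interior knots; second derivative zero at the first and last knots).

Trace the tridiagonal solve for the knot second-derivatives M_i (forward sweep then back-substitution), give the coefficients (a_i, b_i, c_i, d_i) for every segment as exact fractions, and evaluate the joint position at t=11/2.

Δ: Δ0=1, Δ1=4/3, Δ2=-5/2, Δ3=1/3, Δ4=-1
row 1: diag=8, rhs=2; c'=3/8, d'=1/4
row 2: denom=10−3·3/8=71/8; d'=(-23−3·1/4)/(71/8)=-190/71
row 3: denom=10−2·16/71=678/71; d'=(17−2·-190/71)/(678/71)=529/226
row 4: denom=10−3·71/226=2047/226; d'=(-8−3·529/226)/(2047/226)=-3395/2047
back: M4=-3395/2047
back: M3=529/226−71/226·-3395/2047=5858/2047
back: M2=-190/71−16/71·5858/2047=-6798/2047
back: M1=1/4−3/8·-6798/2047=3061/2047
M: M0=0, M1=3061/2047, M2=-6798/2047, M3=5858/2047, M4=-3395/2047, M5=0
seg 0: a=0, c=M0/2=0, d=(M1−M0)/(6·1)=3061/12282, b=Δ0−h0·(2M0+M1)/6=9221/12282
seg 1: a=1, c=M1/2=3061/4094, d=(M2−M1)/(6·3)=-9859/36846, b=Δ1−h1·(2M1+M2)/6=9202/6141
seg 2: a=5, c=M2/2=-3399/2047, d=(M3−M2)/(6·2)=3164/6141, b=Δ2−h2·(2M2+M3)/6=-15229/12282
seg 3: a=0, c=M3/2=2929/2047, d=(M4−M3)/(6·3)=-9253/36846, b=Δ3−h3·(2M3+M4)/6=-20869/12282
seg 4: a=1, c=M4/2=-3395/4094, d=(M5−M4)/(6·2)=3395/24564, b=Δ4−h4·(2M4+M5)/6=649/6141
t_q=11/2 → seg 2, τ=3/2; S=5+-15229/12282·τ+-3399/2047·τ²+3164/6141·τ³=4679/4094

  seg 0: a=0 b=9221/12282 c=0 d=3061/12282
  seg 1: a=1 b=9202/6141 c=3061/4094 d=-9859/36846
  seg 2: a=5 b=-15229/12282 c=-3399/2047 d=3164/6141
  seg 3: a=0 b=-20869/12282 c=2929/2047 d=-9253/36846
  seg 4: a=1 b=649/6141 c=-3395/4094 d=3395/24564
S(11/2) = 4679/4094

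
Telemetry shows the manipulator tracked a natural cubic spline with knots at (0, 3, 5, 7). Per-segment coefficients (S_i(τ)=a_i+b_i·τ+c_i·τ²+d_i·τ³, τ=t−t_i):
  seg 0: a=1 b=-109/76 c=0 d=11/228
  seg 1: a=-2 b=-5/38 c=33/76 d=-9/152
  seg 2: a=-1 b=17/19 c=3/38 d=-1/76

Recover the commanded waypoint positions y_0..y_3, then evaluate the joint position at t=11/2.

y_0=1 y_1=-2 y_2=-1 y_3=1
S(11/2) = -325/608

y_0 = S_0(0) = a_0 = 1
y_1 = S_1(0) = a_1 = -2
y_2 = S_2(0) = a_2 = -1
y_3 = S_2(2) = 1
t_q=11/2 is in segment 2 (τ=1/2); S_2(τ)=-325/608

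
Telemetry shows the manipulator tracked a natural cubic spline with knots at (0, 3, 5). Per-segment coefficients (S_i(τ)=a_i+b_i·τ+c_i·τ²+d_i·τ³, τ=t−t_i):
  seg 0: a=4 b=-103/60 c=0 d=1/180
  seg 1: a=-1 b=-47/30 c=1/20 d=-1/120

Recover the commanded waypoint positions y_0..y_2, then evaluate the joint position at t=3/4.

y_0 = S_0(0) = a_0 = 4
y_1 = S_1(0) = a_1 = -1
y_2 = S_1(2) = -4
t_q=3/4 is in segment 0 (τ=3/4); S_0(τ)=695/256

y_0=4 y_1=-1 y_2=-4
S(3/4) = 695/256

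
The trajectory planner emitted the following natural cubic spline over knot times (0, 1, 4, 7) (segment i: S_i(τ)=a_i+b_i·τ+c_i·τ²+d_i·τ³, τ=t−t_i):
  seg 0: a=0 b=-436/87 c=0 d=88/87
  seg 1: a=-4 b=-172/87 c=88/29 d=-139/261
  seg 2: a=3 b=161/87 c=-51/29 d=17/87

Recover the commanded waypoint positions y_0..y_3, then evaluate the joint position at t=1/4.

y_0 = S_0(0) = a_0 = 0
y_1 = S_1(0) = a_1 = -4
y_2 = S_2(0) = a_2 = 3
y_3 = S_2(3) = -2
t_q=1/4 is in segment 0 (τ=1/4); S_0(τ)=-287/232

y_0=0 y_1=-4 y_2=3 y_3=-2
S(1/4) = -287/232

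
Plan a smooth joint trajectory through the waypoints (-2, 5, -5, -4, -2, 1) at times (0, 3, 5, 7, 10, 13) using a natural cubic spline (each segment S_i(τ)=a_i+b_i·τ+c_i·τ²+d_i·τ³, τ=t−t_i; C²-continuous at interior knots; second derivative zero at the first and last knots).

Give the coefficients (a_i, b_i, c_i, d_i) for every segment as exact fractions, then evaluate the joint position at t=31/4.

  seg 0: a=-2 b=13565/2652 c=0 d=-2459/7956
  seg 1: a=5 b=-4283/1326 c=-2459/884 d=2515/2652
  seg 2: a=-5 b=-3947/1326 c=2571/884 d=-3103/5304
  seg 3: a=-4 b=1085/663 c=-133/221 d=554/5967
  seg 4: a=-2 b=353/663 c=155/663 d=-155/5967
S(31/4) = -21725/7072

Δ: Δ0=7/3, Δ1=-5, Δ2=1/2, Δ3=2/3, Δ4=1
row 1: diag=10, rhs=-44; c'=1/5, d'=-22/5
row 2: denom=8−2·1/5=38/5; d'=(33−2·-22/5)/(38/5)=11/2
row 3: denom=10−2·5/19=180/19; d'=(1−2·11/2)/(180/19)=-19/18
row 4: denom=12−3·19/60=221/20; d'=(2−3·-19/18)/(221/20)=310/663
back: M4=310/663
back: M3=-19/18−19/60·310/663=-266/221
back: M2=11/2−5/19·-266/221=2571/442
back: M1=-22/5−1/5·2571/442=-2459/442
M: M0=0, M1=-2459/442, M2=2571/442, M3=-266/221, M4=310/663, M5=0
seg 0: a=-2, c=M0/2=0, d=(M1−M0)/(6·3)=-2459/7956, b=Δ0−h0·(2M0+M1)/6=13565/2652
seg 1: a=5, c=M1/2=-2459/884, d=(M2−M1)/(6·2)=2515/2652, b=Δ1−h1·(2M1+M2)/6=-4283/1326
seg 2: a=-5, c=M2/2=2571/884, d=(M3−M2)/(6·2)=-3103/5304, b=Δ2−h2·(2M2+M3)/6=-3947/1326
seg 3: a=-4, c=M3/2=-133/221, d=(M4−M3)/(6·3)=554/5967, b=Δ3−h3·(2M3+M4)/6=1085/663
seg 4: a=-2, c=M4/2=155/663, d=(M5−M4)/(6·3)=-155/5967, b=Δ4−h4·(2M4+M5)/6=353/663
t_q=31/4 → seg 3, τ=3/4; S=-4+1085/663·τ+-133/221·τ²+554/5967·τ³=-21725/7072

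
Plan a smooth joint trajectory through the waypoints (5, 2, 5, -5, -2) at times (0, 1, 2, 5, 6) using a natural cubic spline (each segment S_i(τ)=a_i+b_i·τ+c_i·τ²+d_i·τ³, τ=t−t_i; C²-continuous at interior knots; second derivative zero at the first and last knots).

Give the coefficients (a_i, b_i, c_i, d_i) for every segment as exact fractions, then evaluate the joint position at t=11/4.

  seg 0: a=5 b=-3107/636 c=0 d=1199/636
  seg 1: a=2 b=245/318 c=1199/212 d=-2179/636
  seg 2: a=5 b=1147/636 c=-245/53 d=617/636
  seg 3: a=-5 b=83/318 c=871/212 d=-871/636
S(11/4) = 56465/13568

Δ: Δ0=-3, Δ1=3, Δ2=-10/3, Δ3=3
row 1: diag=4, rhs=36; c'=1/4, d'=9
row 2: denom=8−1·1/4=31/4; d'=(-38−1·9)/(31/4)=-188/31
row 3: denom=8−3·12/31=212/31; d'=(38−3·-188/31)/(212/31)=871/106
back: M3=871/106
back: M2=-188/31−12/31·871/106=-490/53
back: M1=9−1/4·-490/53=1199/106
M: M0=0, M1=1199/106, M2=-490/53, M3=871/106, M4=0
seg 0: a=5, c=M0/2=0, d=(M1−M0)/(6·1)=1199/636, b=Δ0−h0·(2M0+M1)/6=-3107/636
seg 1: a=2, c=M1/2=1199/212, d=(M2−M1)/(6·1)=-2179/636, b=Δ1−h1·(2M1+M2)/6=245/318
seg 2: a=5, c=M2/2=-245/53, d=(M3−M2)/(6·3)=617/636, b=Δ2−h2·(2M2+M3)/6=1147/636
seg 3: a=-5, c=M3/2=871/212, d=(M4−M3)/(6·1)=-871/636, b=Δ3−h3·(2M3+M4)/6=83/318
t_q=11/4 → seg 2, τ=3/4; S=5+1147/636·τ+-245/53·τ²+617/636·τ³=56465/13568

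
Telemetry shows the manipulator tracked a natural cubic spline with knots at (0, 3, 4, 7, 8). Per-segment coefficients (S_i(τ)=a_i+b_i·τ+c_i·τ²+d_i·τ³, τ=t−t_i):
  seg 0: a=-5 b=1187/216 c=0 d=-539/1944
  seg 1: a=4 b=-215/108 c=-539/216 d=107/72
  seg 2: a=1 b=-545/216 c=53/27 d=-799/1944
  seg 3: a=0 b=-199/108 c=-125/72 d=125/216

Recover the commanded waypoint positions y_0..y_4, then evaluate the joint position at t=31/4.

y_0=-5 y_1=4 y_2=1 y_3=0 y_4=-3
S(31/4) = -9743/4608

y_0 = S_0(0) = a_0 = -5
y_1 = S_1(0) = a_1 = 4
y_2 = S_2(0) = a_2 = 1
y_3 = S_3(0) = a_3 = 0
y_4 = S_3(1) = -3
t_q=31/4 is in segment 3 (τ=3/4); S_3(τ)=-9743/4608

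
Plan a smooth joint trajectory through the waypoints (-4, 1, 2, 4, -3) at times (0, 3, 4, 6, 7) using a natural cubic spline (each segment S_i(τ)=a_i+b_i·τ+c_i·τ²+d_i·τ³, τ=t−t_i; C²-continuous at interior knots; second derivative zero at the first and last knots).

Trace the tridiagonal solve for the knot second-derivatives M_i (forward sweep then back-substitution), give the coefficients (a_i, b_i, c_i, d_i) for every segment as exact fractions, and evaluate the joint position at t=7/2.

  seg 0: a=-4 b=793/375 c=0 d=-56/1125
  seg 1: a=1 b=289/375 c=-56/125 d=254/375
  seg 2: a=2 b=143/75 c=198/125 d=-382/375
  seg 3: a=4 b=-1493/375 c=-566/125 d=566/375
S(7/2) = 679/500

Δ: Δ0=5/3, Δ1=1, Δ2=1, Δ3=-7
row 1: diag=8, rhs=-4; c'=1/8, d'=-1/2
row 2: denom=6−1·1/8=47/8; d'=(0−1·-1/2)/(47/8)=4/47
row 3: denom=6−2·16/47=250/47; d'=(-48−2·4/47)/(250/47)=-1132/125
back: M3=-1132/125
back: M2=4/47−16/47·-1132/125=396/125
back: M1=-1/2−1/8·396/125=-112/125
M: M0=0, M1=-112/125, M2=396/125, M3=-1132/125, M4=0
seg 0: a=-4, c=M0/2=0, d=(M1−M0)/(6·3)=-56/1125, b=Δ0−h0·(2M0+M1)/6=793/375
seg 1: a=1, c=M1/2=-56/125, d=(M2−M1)/(6·1)=254/375, b=Δ1−h1·(2M1+M2)/6=289/375
seg 2: a=2, c=M2/2=198/125, d=(M3−M2)/(6·2)=-382/375, b=Δ2−h2·(2M2+M3)/6=143/75
seg 3: a=4, c=M3/2=-566/125, d=(M4−M3)/(6·1)=566/375, b=Δ3−h3·(2M3+M4)/6=-1493/375
t_q=7/2 → seg 1, τ=1/2; S=1+289/375·τ+-56/125·τ²+254/375·τ³=679/500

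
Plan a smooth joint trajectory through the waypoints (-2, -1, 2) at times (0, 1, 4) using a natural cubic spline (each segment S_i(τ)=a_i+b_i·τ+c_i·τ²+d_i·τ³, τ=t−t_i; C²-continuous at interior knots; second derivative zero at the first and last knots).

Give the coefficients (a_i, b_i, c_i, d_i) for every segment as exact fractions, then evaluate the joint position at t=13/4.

Δ: Δ0=1, Δ1=1
row 1: diag=8, rhs=0; c'=3/8, d'=0
back: M1=0
M: M0=0, M1=0, M2=0
seg 0: a=-2, c=M0/2=0, d=(M1−M0)/(6·1)=0, b=Δ0−h0·(2M0+M1)/6=1
seg 1: a=-1, c=M1/2=0, d=(M2−M1)/(6·3)=0, b=Δ1−h1·(2M1+M2)/6=1
t_q=13/4 → seg 1, τ=9/4; S=-1+1·τ+0·τ²+0·τ³=5/4

  seg 0: a=-2 b=1 c=0 d=0
  seg 1: a=-1 b=1 c=0 d=0
S(13/4) = 5/4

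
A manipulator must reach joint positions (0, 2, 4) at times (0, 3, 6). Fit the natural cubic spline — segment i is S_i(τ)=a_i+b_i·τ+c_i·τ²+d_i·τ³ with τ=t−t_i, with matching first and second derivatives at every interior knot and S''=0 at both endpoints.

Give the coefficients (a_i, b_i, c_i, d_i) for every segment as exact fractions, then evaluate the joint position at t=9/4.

  seg 0: a=0 b=2/3 c=0 d=0
  seg 1: a=2 b=2/3 c=0 d=0
S(9/4) = 3/2

Δ: Δ0=2/3, Δ1=2/3
row 1: diag=12, rhs=0; c'=1/4, d'=0
back: M1=0
M: M0=0, M1=0, M2=0
seg 0: a=0, c=M0/2=0, d=(M1−M0)/(6·3)=0, b=Δ0−h0·(2M0+M1)/6=2/3
seg 1: a=2, c=M1/2=0, d=(M2−M1)/(6·3)=0, b=Δ1−h1·(2M1+M2)/6=2/3
t_q=9/4 → seg 0, τ=9/4; S=0+2/3·τ+0·τ²+0·τ³=3/2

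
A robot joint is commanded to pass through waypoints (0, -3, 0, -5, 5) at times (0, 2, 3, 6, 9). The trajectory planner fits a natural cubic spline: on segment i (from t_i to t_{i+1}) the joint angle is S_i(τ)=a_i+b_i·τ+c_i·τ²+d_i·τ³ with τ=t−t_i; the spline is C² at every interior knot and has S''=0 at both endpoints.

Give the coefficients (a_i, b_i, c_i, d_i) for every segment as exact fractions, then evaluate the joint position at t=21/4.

  seg 0: a=0 b=-169/51 c=0 d=185/408
  seg 1: a=-3 b=217/102 c=185/68 d=-377/204
  seg 2: a=0 b=413/204 c=-48/17 d=325/612
  seg 3: a=-5 b=-59/102 c=133/68 d=-133/612
S(21/4) = -16059/4352

Δ: Δ0=-3/2, Δ1=3, Δ2=-5/3, Δ3=10/3
row 1: diag=6, rhs=27; c'=1/6, d'=9/2
row 2: denom=8−1·1/6=47/6; d'=(-28−1·9/2)/(47/6)=-195/47
row 3: denom=12−3·18/47=510/47; d'=(30−3·-195/47)/(510/47)=133/34
back: M3=133/34
back: M2=-195/47−18/47·133/34=-96/17
back: M1=9/2−1/6·-96/17=185/34
M: M0=0, M1=185/34, M2=-96/17, M3=133/34, M4=0
seg 0: a=0, c=M0/2=0, d=(M1−M0)/(6·2)=185/408, b=Δ0−h0·(2M0+M1)/6=-169/51
seg 1: a=-3, c=M1/2=185/68, d=(M2−M1)/(6·1)=-377/204, b=Δ1−h1·(2M1+M2)/6=217/102
seg 2: a=0, c=M2/2=-48/17, d=(M3−M2)/(6·3)=325/612, b=Δ2−h2·(2M2+M3)/6=413/204
seg 3: a=-5, c=M3/2=133/68, d=(M4−M3)/(6·3)=-133/612, b=Δ3−h3·(2M3+M4)/6=-59/102
t_q=21/4 → seg 2, τ=9/4; S=0+413/204·τ+-48/17·τ²+325/612·τ³=-16059/4352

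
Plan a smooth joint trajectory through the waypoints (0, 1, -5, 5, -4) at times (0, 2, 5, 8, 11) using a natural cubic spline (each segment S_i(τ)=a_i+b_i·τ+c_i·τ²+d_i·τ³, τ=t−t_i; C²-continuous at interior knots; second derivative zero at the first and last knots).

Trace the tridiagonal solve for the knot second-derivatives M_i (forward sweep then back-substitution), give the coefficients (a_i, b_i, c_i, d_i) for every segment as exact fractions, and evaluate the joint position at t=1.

  seg 0: a=0 b=13/9 c=0 d=-17/72
  seg 1: a=1 b=-25/18 c=-17/12 d=131/324
  seg 2: a=-5 b=37/36 c=20/9 d=-157/324
  seg 3: a=5 b=23/18 c=-77/36 d=77/324
S(1) = 29/24

Δ: Δ0=1/2, Δ1=-2, Δ2=10/3, Δ3=-3
row 1: diag=10, rhs=-15; c'=3/10, d'=-3/2
row 2: denom=12−3·3/10=111/10; d'=(32−3·-3/2)/(111/10)=365/111
row 3: denom=12−3·10/37=414/37; d'=(-38−3·365/111)/(414/37)=-77/18
back: M3=-77/18
back: M2=365/111−10/37·-77/18=40/9
back: M1=-3/2−3/10·40/9=-17/6
M: M0=0, M1=-17/6, M2=40/9, M3=-77/18, M4=0
seg 0: a=0, c=M0/2=0, d=(M1−M0)/(6·2)=-17/72, b=Δ0−h0·(2M0+M1)/6=13/9
seg 1: a=1, c=M1/2=-17/12, d=(M2−M1)/(6·3)=131/324, b=Δ1−h1·(2M1+M2)/6=-25/18
seg 2: a=-5, c=M2/2=20/9, d=(M3−M2)/(6·3)=-157/324, b=Δ2−h2·(2M2+M3)/6=37/36
seg 3: a=5, c=M3/2=-77/36, d=(M4−M3)/(6·3)=77/324, b=Δ3−h3·(2M3+M4)/6=23/18
t_q=1 → seg 0, τ=1; S=0+13/9·τ+0·τ²+-17/72·τ³=29/24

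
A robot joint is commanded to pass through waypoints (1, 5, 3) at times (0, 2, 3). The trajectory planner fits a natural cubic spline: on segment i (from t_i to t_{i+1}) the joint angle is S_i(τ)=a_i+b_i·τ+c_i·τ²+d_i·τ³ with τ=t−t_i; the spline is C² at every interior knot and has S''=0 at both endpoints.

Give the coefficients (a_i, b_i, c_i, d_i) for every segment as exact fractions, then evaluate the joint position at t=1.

Δ: Δ0=2, Δ1=-2
row 1: diag=6, rhs=-24; c'=1/6, d'=-4
back: M1=-4
M: M0=0, M1=-4, M2=0
seg 0: a=1, c=M0/2=0, d=(M1−M0)/(6·2)=-1/3, b=Δ0−h0·(2M0+M1)/6=10/3
seg 1: a=5, c=M1/2=-2, d=(M2−M1)/(6·1)=2/3, b=Δ1−h1·(2M1+M2)/6=-2/3
t_q=1 → seg 0, τ=1; S=1+10/3·τ+0·τ²+-1/3·τ³=4

  seg 0: a=1 b=10/3 c=0 d=-1/3
  seg 1: a=5 b=-2/3 c=-2 d=2/3
S(1) = 4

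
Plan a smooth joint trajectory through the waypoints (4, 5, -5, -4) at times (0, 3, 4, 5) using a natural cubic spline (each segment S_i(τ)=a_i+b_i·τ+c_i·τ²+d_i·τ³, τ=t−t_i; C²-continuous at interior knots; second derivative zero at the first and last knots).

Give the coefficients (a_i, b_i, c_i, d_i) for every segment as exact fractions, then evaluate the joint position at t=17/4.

  seg 0: a=4 b=502/93 c=0 d=-157/279
  seg 1: a=5 b=-911/93 c=-157/31 d=452/93
  seg 2: a=-5 b=-497/93 c=295/31 d=-295/93
S(17/4) = -11489/1984

Δ: Δ0=1/3, Δ1=-10, Δ2=1
row 1: diag=8, rhs=-62; c'=1/8, d'=-31/4
row 2: denom=4−1·1/8=31/8; d'=(66−1·-31/4)/(31/8)=590/31
back: M2=590/31
back: M1=-31/4−1/8·590/31=-314/31
M: M0=0, M1=-314/31, M2=590/31, M3=0
seg 0: a=4, c=M0/2=0, d=(M1−M0)/(6·3)=-157/279, b=Δ0−h0·(2M0+M1)/6=502/93
seg 1: a=5, c=M1/2=-157/31, d=(M2−M1)/(6·1)=452/93, b=Δ1−h1·(2M1+M2)/6=-911/93
seg 2: a=-5, c=M2/2=295/31, d=(M3−M2)/(6·1)=-295/93, b=Δ2−h2·(2M2+M3)/6=-497/93
t_q=17/4 → seg 2, τ=1/4; S=-5+-497/93·τ+295/31·τ²+-295/93·τ³=-11489/1984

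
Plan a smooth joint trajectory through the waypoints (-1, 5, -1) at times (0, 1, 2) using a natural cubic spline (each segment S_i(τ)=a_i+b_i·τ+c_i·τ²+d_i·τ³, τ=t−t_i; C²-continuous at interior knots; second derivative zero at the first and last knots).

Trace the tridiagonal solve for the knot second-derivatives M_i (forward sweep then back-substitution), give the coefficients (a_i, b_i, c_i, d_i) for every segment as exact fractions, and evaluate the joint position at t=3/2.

Δ: Δ0=6, Δ1=-6
row 1: diag=4, rhs=-72; c'=1/4, d'=-18
back: M1=-18
M: M0=0, M1=-18, M2=0
seg 0: a=-1, c=M0/2=0, d=(M1−M0)/(6·1)=-3, b=Δ0−h0·(2M0+M1)/6=9
seg 1: a=5, c=M1/2=-9, d=(M2−M1)/(6·1)=3, b=Δ1−h1·(2M1+M2)/6=0
t_q=3/2 → seg 1, τ=1/2; S=5+0·τ+-9·τ²+3·τ³=25/8

  seg 0: a=-1 b=9 c=0 d=-3
  seg 1: a=5 b=0 c=-9 d=3
S(3/2) = 25/8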